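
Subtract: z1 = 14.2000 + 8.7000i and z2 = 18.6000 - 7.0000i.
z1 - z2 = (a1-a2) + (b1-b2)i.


Real: 14.2 - 18.6 = -4.4
Imag: 8.7 + 7 = 15.7

-4.4000 + 15.7000i


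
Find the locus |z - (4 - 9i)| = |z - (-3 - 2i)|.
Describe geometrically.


Equal distances means the locus is the perpendicular bisector of z1 and z2.
Midpoint = ((4+(-3))/2, (-9+(-2))/2) = (0.5000, -5.5000)

Perpendicular bisector through (0.5000, -5.5000)


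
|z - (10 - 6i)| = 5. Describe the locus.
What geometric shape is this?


|z - z0| = r is a circle with center z0 and radius r.
Center = (10, -6), radius = 5

Circle with center (10, -6) and radius 5


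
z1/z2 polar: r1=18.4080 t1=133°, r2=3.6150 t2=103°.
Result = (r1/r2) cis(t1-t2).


r = 18.4080 / 3.6150 = 5.0921
theta = 133° - 103° = 30° = 30° (mod 360)

5.0921 cis(30°)


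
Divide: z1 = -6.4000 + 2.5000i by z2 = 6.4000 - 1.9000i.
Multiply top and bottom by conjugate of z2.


Conjugate of z2 = 6.4000 + 1.9000i
Numerator: (-6.4000 + 2.5000i)(6.4000 + 1.9000i) = -45.7100 + 3.8400i
Denominator: 6.4^2 + (-1.9)^2 = 44.57
Result = (-45.7100 + 3.8400i)/44.57

-1.0256 + 0.0862i


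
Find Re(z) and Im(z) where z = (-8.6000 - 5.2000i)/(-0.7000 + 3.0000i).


Multiply by conjugate: (-8.6000 - 5.2000i)(-0.7000 - 3.0000i) / ((-0.7)^2 + 3^2)
Numerator real = -8.6*(-0.7) - (5.2)*3 = -9.58
Numerator imag = -5.2*(-0.7) - (-8.6)*3 = 29.44
Denominator = 9.49
Re(z) = -9.58/9.49 = -1.0095
Im(z) = 29.44/9.49 = 3.1022

Re(z) = -1.0095, Im(z) = 3.1022


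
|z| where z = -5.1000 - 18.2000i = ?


|z| = sqrt((-5.1)^2 + (-18.2)^2) = sqrt(26.01 + 331.24) = sqrt(357.25) = 18.9011

|z| = 18.9011


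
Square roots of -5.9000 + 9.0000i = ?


|z| = sqrt(34.81+81) = 10.7615
sqrt((|z|+a)/2) = sqrt((10.7615+(-5.9))/2) = sqrt(2.4308) = 1.5591
sqrt((|z|-a)/2) = sqrt((10.7615-(-5.9))/2) = sqrt(8.3308) = 2.8863

±(1.5591 + 2.8863i) i.e. 1.5591 + 2.8863i and -1.5591 - 2.8863i


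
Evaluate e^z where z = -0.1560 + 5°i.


e^-0.1560 = 0.8556
cos(5°) = 0.9962
sin(5°) = 0.0872
Real = 0.8556*0.9962 = 0.8523
Imag = 0.8556*0.0872 = 0.0746

0.8523 + 0.0746i


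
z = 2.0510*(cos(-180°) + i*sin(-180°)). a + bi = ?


a = 2.0510*cos(-180°) = 2.0510*(-1) = -2.0510
b = 2.0510*sin(-180°) = 2.0510*0 = 0

-2.0510 + 0i


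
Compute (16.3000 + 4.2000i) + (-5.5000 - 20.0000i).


Real: 16.3 - 5.5 = 10.8
Imag: 4.2 - 20 = -15.8

10.8000 - 15.8000i


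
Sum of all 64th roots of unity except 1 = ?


With w = e^(2*pi*i/64), all 64 of the 64th roots of unity w^0 = 1, w, ..., w^(63) sum to 0: 1 + w + ... + w^(63) = (1 - w^64)/(1 - w) = 0 since w^64 = 1, w ≠ 1.
Removing the root 1: w + w^2 + ... + w^(63) = 0 - 1 = -1

Sum = -1


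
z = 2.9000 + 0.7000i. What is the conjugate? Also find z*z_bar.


z_bar = 2.9000 - 0.7000i
z*z_bar = 2.9^2 + 0.7^2 = 8.41 + 0.49 = 8.9

z_bar = 2.9000 - 0.7000i, z*z_bar = 8.9


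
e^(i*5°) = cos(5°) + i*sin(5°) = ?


cos(5°) = 0.9962
sin(5°) = 0.0872

e^(i*5°) = 0.9962 + 0.0872i


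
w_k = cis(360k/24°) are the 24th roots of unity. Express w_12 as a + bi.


Angle = 360*12/24 = 180°
a = cos(180°) = -1.0000
b = sin(180°) = 0

-1.0000 + 0i


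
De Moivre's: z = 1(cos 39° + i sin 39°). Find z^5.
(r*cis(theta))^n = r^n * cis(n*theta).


r^5 = 1^5 = 1
n*theta = 5*39° = 195° = 195° (mod 360)
a = 1*cos(195°) = -0.9659
b = 1*sin(195°) = -0.2588

1 cis(195°) = -0.9659 - 0.2588i


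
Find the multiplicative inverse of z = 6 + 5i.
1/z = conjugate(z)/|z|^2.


|z|^2 = 36+25 = 61
1/z = (6 - 5i)/61

1/z = 0.0984 - 0.0820i


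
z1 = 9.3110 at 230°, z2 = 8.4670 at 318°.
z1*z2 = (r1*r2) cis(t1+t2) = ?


r = 9.3110 * 8.4670 = 78.8362
theta = 230° + 318° = 548° = 188° (mod 360)

78.8362 cis(188°)


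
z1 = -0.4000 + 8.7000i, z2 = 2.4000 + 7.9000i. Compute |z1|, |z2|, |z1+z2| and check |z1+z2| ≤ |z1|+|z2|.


|z1| = sqrt((-0.4)^2 + 8.7^2) = sqrt(75.85) = 8.7092
|z2| = sqrt(2.4^2 + 7.9^2) = sqrt(68.17) = 8.2565
z1+z2 = 2.0000 + 16.6000i
|z1+z2| = sqrt(279.56) = 16.7200
|z1|+|z2| = 8.7092 + 8.2565 = 16.9657

|z1+z2| = 16.7200 ≤ |z1|+|z2| = 16.9657 (verified)


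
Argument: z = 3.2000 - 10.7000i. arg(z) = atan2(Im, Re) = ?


Re = 3.2, Im = -10.7
arg = atan2(-10.7, 3.2) = -73.3499 degrees

arg(z) = -73.3499 degrees


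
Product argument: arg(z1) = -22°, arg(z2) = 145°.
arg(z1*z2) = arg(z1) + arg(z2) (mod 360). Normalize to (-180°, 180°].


arg(z1*z2) = -22° + 145° = 123°
Normalized to (-180°, 180°]: 123°

123°


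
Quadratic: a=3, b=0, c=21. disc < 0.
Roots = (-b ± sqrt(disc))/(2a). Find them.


disc = 0^2 - 4*3*21 = 0 - 252 = -252
sqrt(|disc|) = sqrt(252) = 15.8745
Real part = 0/(2*3) = 0
Imag part = 15.8745/(2*3) = 2.6458

0 ± 2.6458i


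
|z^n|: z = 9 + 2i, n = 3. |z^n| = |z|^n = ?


|z| = sqrt(81+4) = sqrt(85) = 9.2195
|z^3| = |z|^3 = (sqrt(85))^3 = 85*sqrt(85)

|z^3| = 85*sqrt(85) ≈ 783.6613


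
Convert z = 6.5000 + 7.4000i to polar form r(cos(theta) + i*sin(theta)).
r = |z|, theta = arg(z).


r = sqrt(42.25+54.76) = sqrt(97.01) = 9.8494
theta = atan2(7.4, 6.5) = 48.7046 degrees

r = 9.8494, theta = 48.7046 degrees


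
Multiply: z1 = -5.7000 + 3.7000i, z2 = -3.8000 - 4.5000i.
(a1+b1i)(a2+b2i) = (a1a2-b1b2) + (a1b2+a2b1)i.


Real = -5.7*(-3.8) - 3.7*(-4.5) = 21.66 - (-16.65) = 38.31
Imag = -5.7*(-4.5) - (3.8)*3.7 = 25.65 - (14.06) = 11.59

38.3100 + 11.5900i


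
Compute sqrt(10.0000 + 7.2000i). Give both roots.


|z| = sqrt(100+51.84) = 12.3223
sqrt((|z|+a)/2) = sqrt((12.3223+10)/2) = sqrt(11.1612) = 3.3408
sqrt((|z|-a)/2) = sqrt((12.3223-10)/2) = sqrt(1.1612) = 1.0776

±(3.3408 + 1.0776i) i.e. 3.3408 + 1.0776i and -3.3408 - 1.0776i


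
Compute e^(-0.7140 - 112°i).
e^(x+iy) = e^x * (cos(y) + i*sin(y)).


e^-0.7140 = 0.4897
cos(-112°) = -0.3746
sin(-112°) = -0.9272
Real = 0.4897*(-0.3746) = -0.1834
Imag = 0.4897*(-0.9272) = -0.4540

-0.1834 - 0.4540i


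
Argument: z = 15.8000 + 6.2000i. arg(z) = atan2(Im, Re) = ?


Re = 15.8, Im = 6.2
arg = atan2(6.2, 15.8) = 21.4253 degrees

arg(z) = 21.4253 degrees


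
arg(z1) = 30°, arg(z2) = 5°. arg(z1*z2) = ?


arg(z1*z2) = 30° + 5° = 35°
Normalized to (-180°, 180°]: 35°

35°


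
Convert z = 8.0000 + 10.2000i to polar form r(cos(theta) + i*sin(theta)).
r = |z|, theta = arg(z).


r = sqrt(64+104.04) = sqrt(168.04) = 12.9630
theta = atan2(10.2, 8) = 51.8924 degrees

r = 12.9630, theta = 51.8924 degrees


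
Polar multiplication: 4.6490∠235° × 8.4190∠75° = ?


r = 4.6490 * 8.4190 = 39.1399
theta = 235° + 75° = 310° = 310° (mod 360)

39.1399 cis(310°)


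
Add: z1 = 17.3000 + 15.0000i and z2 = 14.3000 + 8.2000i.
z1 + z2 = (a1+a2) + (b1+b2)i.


Real: 17.3 + 14.3 = 31.6
Imag: 15 + 8.2 = 23.2

31.6000 + 23.2000i


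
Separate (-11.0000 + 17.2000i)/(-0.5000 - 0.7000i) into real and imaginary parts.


Multiply by conjugate: (-11.0000 + 17.2000i)(-0.5000 + 0.7000i) / ((-0.5)^2 + (-0.7)^2)
Numerator real = -11*(-0.5) + 17.2*(-0.7) = -6.54
Numerator imag = 17.2*(-0.5) - (-11)*(-0.7) = -16.3
Denominator = 0.74
Re(z) = -6.54/0.74 = -8.8378
Im(z) = -16.3/0.74 = -22.0270

Re(z) = -8.8378, Im(z) = -22.0270


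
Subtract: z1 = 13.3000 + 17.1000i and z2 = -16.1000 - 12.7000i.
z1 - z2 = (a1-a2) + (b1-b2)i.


Real: 13.3 + 16.1 = 29.4
Imag: 17.1 + 12.7 = 29.8

29.4000 + 29.8000i


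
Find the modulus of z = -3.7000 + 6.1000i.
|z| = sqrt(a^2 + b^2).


|z| = sqrt((-3.7)^2 + 6.1^2) = sqrt(13.69 + 37.21) = sqrt(50.9) = 7.1344

|z| = 7.1344


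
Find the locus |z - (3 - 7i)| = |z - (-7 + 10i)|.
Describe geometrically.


Equal distances means the locus is the perpendicular bisector of z1 and z2.
Midpoint = ((3+(-7))/2, (-7+10)/2) = (-2.0000, 1.5000)

Perpendicular bisector through (-2.0000, 1.5000)


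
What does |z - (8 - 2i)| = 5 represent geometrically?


|z - z0| = r is a circle with center z0 and radius r.
Center = (8, -2), radius = 5

Circle with center (8, -2) and radius 5


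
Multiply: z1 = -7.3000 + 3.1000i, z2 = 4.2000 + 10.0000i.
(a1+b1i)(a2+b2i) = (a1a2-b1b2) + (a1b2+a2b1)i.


Real = -7.3*4.2 - 3.1*10 = -30.66 - 31 = -61.66
Imag = -7.3*10 + 4.2*3.1 = -73 + 13.02 = -59.98

-61.6600 - 59.9800i


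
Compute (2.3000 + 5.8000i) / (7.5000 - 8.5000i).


Conjugate of z2 = 7.5000 + 8.5000i
Numerator: (2.3000 + 5.8000i)(7.5000 + 8.5000i) = -32.0500 + 63.0500i
Denominator: 7.5^2 + (-8.5)^2 = 128.5
Result = (-32.0500 + 63.0500i)/128.5

-0.2494 + 0.4907i


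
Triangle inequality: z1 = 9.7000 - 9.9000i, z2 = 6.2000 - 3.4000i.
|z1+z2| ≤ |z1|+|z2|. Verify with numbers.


|z1| = sqrt(9.7^2 + (-9.9)^2) = sqrt(192.1) = 13.8600
|z2| = sqrt(6.2^2 + (-3.4)^2) = sqrt(50) = 7.0711
z1+z2 = 15.9000 - 13.3000i
|z1+z2| = sqrt(429.7) = 20.7292
|z1|+|z2| = 13.8600 + 7.0711 = 20.9311

|z1+z2| = 20.7292 ≤ |z1|+|z2| = 20.9311 (verified)


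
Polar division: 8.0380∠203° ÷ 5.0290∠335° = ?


r = 8.0380 / 5.0290 = 1.5983
theta = 203° - 335° = -132° = 228° (mod 360)

1.5983 cis(228°)


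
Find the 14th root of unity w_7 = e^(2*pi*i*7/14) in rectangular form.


Angle = 360*7/14 = 180°
a = cos(180°) = -1.0000
b = sin(180°) = 0

-1.0000 + 0i


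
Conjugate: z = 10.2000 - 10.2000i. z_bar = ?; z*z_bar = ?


z_bar = 10.2000 + 10.2000i
z*z_bar = 10.2^2 + (-10.2)^2 = 104.04 + 104.04 = 208.08

z_bar = 10.2000 + 10.2000i, z*z_bar = 208.08


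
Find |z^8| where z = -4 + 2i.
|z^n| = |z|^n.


|z| = sqrt(16+4) = sqrt(20) = 4.4721
|z^8| = |z|^8 = (sqrt(20))^8 = 20^4 = 160000

|z^8| = 160000


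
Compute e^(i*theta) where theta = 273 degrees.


cos(273°) = 0.0523
sin(273°) = -0.9986

e^(i*273°) = 0.0523 - 0.9986i


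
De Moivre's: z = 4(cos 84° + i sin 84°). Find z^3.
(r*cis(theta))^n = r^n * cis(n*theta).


r^3 = 4^3 = 64
n*theta = 3*84° = 252° = 252° (mod 360)
a = 64*cos(252°) = -19.7771
b = 64*sin(252°) = -60.8676

64 cis(252°) = -19.7771 - 60.8676i


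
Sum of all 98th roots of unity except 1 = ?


With w = e^(2*pi*i/98), all 98 of the 98th roots of unity w^0 = 1, w, ..., w^(97) sum to 0: 1 + w + ... + w^(97) = (1 - w^98)/(1 - w) = 0 since w^98 = 1, w ≠ 1.
Removing the root 1: w + w^2 + ... + w^(97) = 0 - 1 = -1

Sum = -1


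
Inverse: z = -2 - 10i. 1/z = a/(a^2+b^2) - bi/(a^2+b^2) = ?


|z|^2 = 4+100 = 104
1/z = (-2 + 10i)/104

1/z = -0.0192 + 0.0962i


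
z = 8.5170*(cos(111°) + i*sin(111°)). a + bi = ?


a = 8.5170*cos(111°) = 8.5170*(-0.35837) = -3.0522
b = 8.5170*sin(111°) = 8.5170*0.93358 = 7.9513

-3.0522 + 7.9513i


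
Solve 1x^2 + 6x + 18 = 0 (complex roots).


disc = 6^2 - 4*1*18 = 36 - 72 = -36
sqrt(|disc|) = sqrt(36) = 6.0000
Real part = -6/(2*1) = -3.0000
Imag part = 6.0000/(2*1) = 3.0000

-3.0000 ± 3.0000i


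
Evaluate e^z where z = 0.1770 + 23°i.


e^0.1770 = 1.1936
cos(23°) = 0.9205
sin(23°) = 0.39073
Real = 1.1936*0.9205 = 1.0987
Imag = 1.1936*0.39073 = 0.4664

1.0987 + 0.4664i


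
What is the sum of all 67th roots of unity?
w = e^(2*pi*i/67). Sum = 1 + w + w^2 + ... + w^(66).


The sum of all 67th roots of unity is 0.
Geometric series: (1 - w^67)/(1 - w) = (1-1)/(1-w) = 0 since w^67 = 1, w ≠ 1.
Alternatively: coefficient of z^66 in z^67 - 1 is 0.

0


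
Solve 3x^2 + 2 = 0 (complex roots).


disc = 0^2 - 4*3*2 = 0 - 24 = -24
sqrt(|disc|) = sqrt(24) = 4.8990
Real part = 0/(2*3) = 0
Imag part = 4.8990/(2*3) = 0.8165

0 ± 0.8165i


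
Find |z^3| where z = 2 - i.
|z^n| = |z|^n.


|z| = sqrt(4+1) = sqrt(5) = 2.2361
|z^3| = |z|^3 = (sqrt(5))^3 = 5*sqrt(5)

|z^3| = 5*sqrt(5) ≈ 11.1803


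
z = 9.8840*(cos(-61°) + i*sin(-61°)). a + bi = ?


a = 9.8840*cos(-61°) = 9.8840*0.48481 = 4.7919
b = 9.8840*sin(-61°) = 9.8840*(-0.87462) = -8.6447

4.7919 - 8.6447i


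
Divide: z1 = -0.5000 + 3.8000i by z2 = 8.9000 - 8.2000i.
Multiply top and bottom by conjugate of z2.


Conjugate of z2 = 8.9000 + 8.2000i
Numerator: (-0.5000 + 3.8000i)(8.9000 + 8.2000i) = -35.6100 + 29.7200i
Denominator: 8.9^2 + (-8.2)^2 = 146.45
Result = (-35.6100 + 29.7200i)/146.45

-0.2432 + 0.2029i


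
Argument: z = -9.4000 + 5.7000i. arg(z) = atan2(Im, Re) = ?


Re = -9.4, Im = 5.7
arg = atan2(5.7, -9.4) = 148.7681 degrees

arg(z) = 148.7681 degrees


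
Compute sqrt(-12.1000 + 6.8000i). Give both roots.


|z| = sqrt(146.41+46.24) = 13.8798
sqrt((|z|+a)/2) = sqrt((13.8798+(-12.1))/2) = sqrt(0.8899) = 0.9434
sqrt((|z|-a)/2) = sqrt((13.8798-(-12.1))/2) = sqrt(12.9899) = 3.6042

±(0.9434 + 3.6042i) i.e. 0.9434 + 3.6042i and -0.9434 - 3.6042i


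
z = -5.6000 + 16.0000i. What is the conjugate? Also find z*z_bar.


z_bar = -5.6000 - 16.0000i
z*z_bar = (-5.6)^2 + 16^2 = 31.36 + 256 = 287.36

z_bar = -5.6000 - 16.0000i, z*z_bar = 287.36


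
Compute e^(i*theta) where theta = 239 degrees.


cos(239°) = -0.5150
sin(239°) = -0.8572

e^(i*239°) = -0.5150 - 0.8572i


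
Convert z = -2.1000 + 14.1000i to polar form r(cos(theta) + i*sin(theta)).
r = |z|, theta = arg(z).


r = sqrt(4.41+198.81) = sqrt(203.22) = 14.2555
theta = atan2(14.1, -2.1) = 98.4711 degrees

r = 14.2555, theta = 98.4711 degrees


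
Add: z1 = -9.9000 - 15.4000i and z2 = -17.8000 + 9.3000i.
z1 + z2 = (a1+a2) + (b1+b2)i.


Real: -9.9 - 17.8 = -27.7
Imag: -15.4 + 9.3 = -6.1

-27.7000 - 6.1000i


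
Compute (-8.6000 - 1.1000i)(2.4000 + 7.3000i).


Real = -8.6*2.4 - (-1.1)*7.3 = -20.64 - (-8.03) = -12.61
Imag = -8.6*7.3 + 2.4*(-1.1) = -62.78 - (2.64) = -65.42

-12.6100 - 65.4200i


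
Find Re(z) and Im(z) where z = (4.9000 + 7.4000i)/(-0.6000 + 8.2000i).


Multiply by conjugate: (4.9000 + 7.4000i)(-0.6000 - 8.2000i) / ((-0.6)^2 + 8.2^2)
Numerator real = 4.9*(-0.6) + 7.4*8.2 = 57.74
Numerator imag = 7.4*(-0.6) - 4.9*8.2 = -44.62
Denominator = 67.6
Re(z) = 57.74/67.6 = 0.8541
Im(z) = -44.62/67.6 = -0.6601

Re(z) = 0.8541, Im(z) = -0.6601


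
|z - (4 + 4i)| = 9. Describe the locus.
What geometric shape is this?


|z - z0| = r is a circle with center z0 and radius r.
Center = (4, 4), radius = 9

Circle with center (4, 4) and radius 9


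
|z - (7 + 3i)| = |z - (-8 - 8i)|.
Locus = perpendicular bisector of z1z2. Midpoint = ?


Equal distances means the locus is the perpendicular bisector of z1 and z2.
Midpoint = ((7+(-8))/2, (3+(-8))/2) = (-0.5000, -2.5000)

Perpendicular bisector through (-0.5000, -2.5000)


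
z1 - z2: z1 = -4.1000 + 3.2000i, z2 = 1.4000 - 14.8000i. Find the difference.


Real: -4.1 - 1.4 = -5.5
Imag: 3.2 + 14.8 = 18

-5.5000 + 18.0000i


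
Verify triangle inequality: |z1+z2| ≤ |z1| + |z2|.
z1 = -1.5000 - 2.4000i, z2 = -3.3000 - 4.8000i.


|z1| = sqrt((-1.5)^2 + (-2.4)^2) = sqrt(8.01) = 2.8302
|z2| = sqrt((-3.3)^2 + (-4.8)^2) = sqrt(33.93) = 5.8249
z1+z2 = -4.8000 - 7.2000i
|z1+z2| = sqrt(74.88) = 8.6533
|z1|+|z2| = 2.8302 + 5.8249 = 8.6551

|z1+z2| = 8.6533 ≤ |z1|+|z2| = 8.6551 (verified)


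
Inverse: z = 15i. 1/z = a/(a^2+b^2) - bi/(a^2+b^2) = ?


|z|^2 = 0+225 = 225
1/z = (0 - 15i)/225

1/z = 0 - 0.0667i


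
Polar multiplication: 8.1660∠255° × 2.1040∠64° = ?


r = 8.1660 * 2.1040 = 17.1813
theta = 255° + 64° = 319° = 319° (mod 360)

17.1813 cis(319°)


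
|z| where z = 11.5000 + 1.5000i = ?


|z| = sqrt(11.5^2 + 1.5^2) = sqrt(132.25 + 2.25) = sqrt(134.5) = 11.5974

|z| = 11.5974


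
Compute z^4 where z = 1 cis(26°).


r^4 = 1^4 = 1
n*theta = 4*26° = 104° = 104° (mod 360)
a = 1*cos(104°) = -0.2419
b = 1*sin(104°) = 0.9703

1 cis(104°) = -0.2419 + 0.9703i


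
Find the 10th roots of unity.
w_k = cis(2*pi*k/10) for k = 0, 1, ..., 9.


The 10th roots of unity are cis(360k/10°) for k=0..9
Angle step = 360/10 = 36°
Primitive root: cis(36°)
Primitive root = 0.8090 + 0.5878i

10 roots at angles: 0°, 36°, 72°, 108°, 144°, 180°, 216°, 252°, 288°, 324°


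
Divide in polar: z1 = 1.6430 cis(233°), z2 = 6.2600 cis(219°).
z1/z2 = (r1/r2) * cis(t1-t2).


r = 1.6430 / 6.2600 = 0.2625
theta = 233° - 219° = 14° = 14° (mod 360)

0.2625 cis(14°)


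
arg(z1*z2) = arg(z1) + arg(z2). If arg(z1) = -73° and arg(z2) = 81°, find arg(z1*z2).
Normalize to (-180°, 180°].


arg(z1*z2) = -73° + 81° = 8°
Normalized to (-180°, 180°]: 8°

8°


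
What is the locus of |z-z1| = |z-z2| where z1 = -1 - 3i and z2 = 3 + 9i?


Equal distances means the locus is the perpendicular bisector of z1 and z2.
Midpoint = ((-1+3)/2, (-3+9)/2) = (1.0000, 3.0000)

Perpendicular bisector through (1.0000, 3.0000)


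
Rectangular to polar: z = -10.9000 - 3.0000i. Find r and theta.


r = sqrt(118.81+9) = sqrt(127.81) = 11.3053
theta = atan2(-3, -10.9) = -164.6115 degrees

r = 11.3053, theta = -164.6115 degrees


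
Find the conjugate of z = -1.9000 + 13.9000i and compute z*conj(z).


z_bar = -1.9000 - 13.9000i
z*z_bar = (-1.9)^2 + 13.9^2 = 3.61 + 193.21 = 196.82

z_bar = -1.9000 - 13.9000i, z*z_bar = 196.82


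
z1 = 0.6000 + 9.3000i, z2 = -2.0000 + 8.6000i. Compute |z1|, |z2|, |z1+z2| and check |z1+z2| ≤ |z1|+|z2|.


|z1| = sqrt(0.6^2 + 9.3^2) = sqrt(86.85) = 9.3193
|z2| = sqrt((-2)^2 + 8.6^2) = sqrt(77.96) = 8.8295
z1+z2 = -1.4000 + 17.9000i
|z1+z2| = sqrt(322.37) = 17.9547
|z1|+|z2| = 9.3193 + 8.8295 = 18.1488

|z1+z2| = 17.9547 ≤ |z1|+|z2| = 18.1488 (verified)


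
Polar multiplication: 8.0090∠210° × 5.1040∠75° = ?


r = 8.0090 * 5.1040 = 40.8779
theta = 210° + 75° = 285° = 285° (mod 360)

40.8779 cis(285°)


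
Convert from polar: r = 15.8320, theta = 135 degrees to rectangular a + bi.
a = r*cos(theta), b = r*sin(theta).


a = 15.8320*cos(135°) = 15.8320*(-0.707107) = -11.1949
b = 15.8320*sin(135°) = 15.8320*0.707107 = 11.1949

-11.1949 + 11.1949i


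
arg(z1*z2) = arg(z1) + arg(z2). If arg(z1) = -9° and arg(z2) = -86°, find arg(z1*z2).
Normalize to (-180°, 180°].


arg(z1*z2) = -9° - 86° = -95°
Normalized to (-180°, 180°]: -95°

-95°


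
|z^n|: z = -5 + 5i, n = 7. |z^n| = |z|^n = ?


|z| = sqrt(25+25) = sqrt(50) = 7.0711
|z^7| = |z|^7 = (sqrt(50))^7 = 50^3 * sqrt(50) = 125000*sqrt(50)

|z^7| = 125000*sqrt(50) ≈ 883883.4765


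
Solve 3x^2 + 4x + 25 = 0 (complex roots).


disc = 4^2 - 4*3*25 = 16 - 300 = -284
sqrt(|disc|) = sqrt(284) = 16.8523
Real part = -4/(2*3) = -0.6667
Imag part = 16.8523/(2*3) = 2.8087

-0.6667 ± 2.8087i


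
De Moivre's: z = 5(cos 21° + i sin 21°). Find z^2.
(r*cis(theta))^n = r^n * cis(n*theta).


r^2 = 5^2 = 25
n*theta = 2*21° = 42° = 42° (mod 360)
a = 25*cos(42°) = 18.5786
b = 25*sin(42°) = 16.7283

25 cis(42°) = 18.5786 + 16.7283i


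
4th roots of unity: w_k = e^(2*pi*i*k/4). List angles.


The 4th roots of unity are cis(360k/4°) for k=0..3
Angle step = 360/4 = 90°
Primitive root: cis(90°)
Primitive root = 0 + 1.0000i

4 roots at angles: 0°, 90°, 180°, 270°


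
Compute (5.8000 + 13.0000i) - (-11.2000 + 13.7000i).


Real: 5.8 + 11.2 = 17
Imag: 13 - 13.7 = -0.7

17.0000 - 0.7000i


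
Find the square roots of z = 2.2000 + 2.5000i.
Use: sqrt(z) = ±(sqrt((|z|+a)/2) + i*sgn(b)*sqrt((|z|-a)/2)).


|z| = sqrt(4.84+6.25) = 3.3302
sqrt((|z|+a)/2) = sqrt((3.3302+2.2)/2) = sqrt(2.7651) = 1.6629
sqrt((|z|-a)/2) = sqrt((3.3302-2.2)/2) = sqrt(0.5651) = 0.7517

±(1.6629 + 0.7517i) i.e. 1.6629 + 0.7517i and -1.6629 - 0.7517i


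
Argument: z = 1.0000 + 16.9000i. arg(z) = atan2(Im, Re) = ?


Re = 1, Im = 16.9
arg = atan2(16.9, 1) = 86.6137 degrees

arg(z) = 86.6137 degrees


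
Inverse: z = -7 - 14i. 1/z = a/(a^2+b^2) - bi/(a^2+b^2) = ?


|z|^2 = 49+196 = 245
1/z = (-7 + 14i)/245

1/z = -0.0286 + 0.0571i


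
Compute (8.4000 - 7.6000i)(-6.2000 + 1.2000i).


Real = 8.4*(-6.2) - (-7.6)*1.2 = -52.08 - (-9.12) = -42.96
Imag = 8.4*1.2 - (6.2)*(-7.6) = 10.08 + 47.12 = 57.2

-42.9600 + 57.2000i


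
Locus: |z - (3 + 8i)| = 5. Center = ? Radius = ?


|z - z0| = r is a circle with center z0 and radius r.
Center = (3, 8), radius = 5

Circle with center (3, 8) and radius 5


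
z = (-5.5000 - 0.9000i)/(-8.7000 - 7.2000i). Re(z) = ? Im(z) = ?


Multiply by conjugate: (-5.5000 - 0.9000i)(-8.7000 + 7.2000i) / ((-8.7)^2 + (-7.2)^2)
Numerator real = -5.5*(-8.7) - (0.9)*(-7.2) = 54.33
Numerator imag = -0.9*(-8.7) - (-5.5)*(-7.2) = -31.77
Denominator = 127.53
Re(z) = 54.33/127.53 = 0.4260
Im(z) = -31.77/127.53 = -0.2491

Re(z) = 0.4260, Im(z) = -0.2491


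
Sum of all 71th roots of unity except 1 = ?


With w = e^(2*pi*i/71), all 71 of the 71th roots of unity w^0 = 1, w, ..., w^(70) sum to 0: 1 + w + ... + w^(70) = (1 - w^71)/(1 - w) = 0 since w^71 = 1, w ≠ 1.
Removing the root 1: w + w^2 + ... + w^(70) = 0 - 1 = -1

Sum = -1


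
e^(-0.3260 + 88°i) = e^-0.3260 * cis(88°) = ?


e^-0.3260 = 0.7218
cos(88°) = 0.0349
sin(88°) = 0.9994
Real = 0.7218*0.0349 = 0.0252
Imag = 0.7218*0.9994 = 0.7214

0.0252 + 0.7214i


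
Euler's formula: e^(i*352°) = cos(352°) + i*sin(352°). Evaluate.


cos(352°) = 0.9903
sin(352°) = -0.1392

e^(i*352°) = 0.9903 - 0.1392i


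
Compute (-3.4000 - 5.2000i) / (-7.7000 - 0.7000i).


Conjugate of z2 = -7.7000 + 0.7000i
Numerator: (-3.4000 - 5.2000i)(-7.7000 + 0.7000i) = 29.8200 + 37.6600i
Denominator: (-7.7)^2 + (-0.7)^2 = 59.78
Result = (29.8200 + 37.6600i)/59.78

0.4988 + 0.6300i


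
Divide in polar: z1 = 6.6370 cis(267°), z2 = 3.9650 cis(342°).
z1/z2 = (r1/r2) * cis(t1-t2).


r = 6.6370 / 3.9650 = 1.6739
theta = 267° - 342° = -75° = 285° (mod 360)

1.6739 cis(285°)


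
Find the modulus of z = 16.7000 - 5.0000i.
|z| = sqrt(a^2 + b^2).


|z| = sqrt(16.7^2 + (-5)^2) = sqrt(278.89 + 25) = sqrt(303.89) = 17.4324

|z| = 17.4324


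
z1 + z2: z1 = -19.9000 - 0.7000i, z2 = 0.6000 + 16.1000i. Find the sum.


Real: -19.9 + 0.6 = -19.3
Imag: -0.7 + 16.1 = 15.4

-19.3000 + 15.4000i


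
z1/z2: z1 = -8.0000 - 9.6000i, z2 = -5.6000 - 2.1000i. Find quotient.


Conjugate of z2 = -5.6000 + 2.1000i
Numerator: (-8.0000 - 9.6000i)(-5.6000 + 2.1000i) = 64.9600 + 36.9600i
Denominator: (-5.6)^2 + (-2.1)^2 = 35.77
Result = (64.9600 + 36.9600i)/35.77

1.8160 + 1.0333i


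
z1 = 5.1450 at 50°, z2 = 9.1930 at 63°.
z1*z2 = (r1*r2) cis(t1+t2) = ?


r = 5.1450 * 9.1930 = 47.2980
theta = 50° + 63° = 113° = 113° (mod 360)

47.2980 cis(113°)


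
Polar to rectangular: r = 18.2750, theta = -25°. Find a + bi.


a = 18.2750*cos(-25°) = 18.2750*0.90631 = 16.5628
b = 18.2750*sin(-25°) = 18.2750*(-0.422618) = -7.7233

16.5628 - 7.7233i


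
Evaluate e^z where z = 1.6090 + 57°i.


e^1.6090 = 4.9978
cos(57°) = 0.54464
sin(57°) = 0.83867
Real = 4.9978*0.54464 = 2.7220
Imag = 4.9978*0.83867 = 4.1915

2.7220 + 4.1915i


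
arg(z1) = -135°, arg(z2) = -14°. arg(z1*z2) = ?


arg(z1*z2) = -135° - 14° = -149°
Normalized to (-180°, 180°]: -149°

-149°


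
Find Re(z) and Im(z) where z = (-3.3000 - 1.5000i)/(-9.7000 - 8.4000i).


Multiply by conjugate: (-3.3000 - 1.5000i)(-9.7000 + 8.4000i) / ((-9.7)^2 + (-8.4)^2)
Numerator real = -3.3*(-9.7) - (1.5)*(-8.4) = 44.61
Numerator imag = -1.5*(-9.7) - (-3.3)*(-8.4) = -13.17
Denominator = 164.65
Re(z) = 44.61/164.65 = 0.2709
Im(z) = -13.17/164.65 = -0.0800

Re(z) = 0.2709, Im(z) = -0.0800


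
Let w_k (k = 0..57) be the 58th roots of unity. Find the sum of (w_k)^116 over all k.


The roots are w_k = w^k with w = e^(2*pi*i/58), and (w^k)^116 = (w^116)^k.
So S = 1 + u + u^2 + ... + u^(57) with u = w^116.
116 = 2*58 + 0, so 116 is a multiple of 58 and u = (w^58)^2 = 1.
Every one of the 58 terms equals 1: S = 58

S = 58


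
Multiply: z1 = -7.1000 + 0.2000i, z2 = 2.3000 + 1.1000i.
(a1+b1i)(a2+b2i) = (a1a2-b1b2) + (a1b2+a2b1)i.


Real = -7.1*2.3 - 0.2*1.1 = -16.33 - 0.22 = -16.55
Imag = -7.1*1.1 + 2.3*0.2 = -7.81 + 0.46 = -7.35

-16.5500 - 7.3500i


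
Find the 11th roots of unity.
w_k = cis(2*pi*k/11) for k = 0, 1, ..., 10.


The 11th roots of unity are cis(360k/11°) for k=0..10
Angle step = 360/11 = 32.7273°
Primitive root: cis(32.7273°)
Primitive root = 0.8413 + 0.5406i

11 roots at angles: 0°, 32.7273°, 65.4545°, 98.1818°, 130.9091°, 163.6364°, 196.3636°, 229.0909°, 261.8182°, 294.5455°, 327.2727°


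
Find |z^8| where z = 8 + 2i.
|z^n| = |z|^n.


|z| = sqrt(64+4) = sqrt(68) = 8.2462
|z^8| = |z|^8 = (sqrt(68))^8 = 68^4 = 21381376

|z^8| = 21381376


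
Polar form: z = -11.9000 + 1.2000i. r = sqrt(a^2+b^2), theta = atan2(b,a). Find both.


r = sqrt(141.61+1.44) = sqrt(143.05) = 11.9604
theta = atan2(1.2, -11.9) = 174.2417 degrees

r = 11.9604, theta = 174.2417 degrees


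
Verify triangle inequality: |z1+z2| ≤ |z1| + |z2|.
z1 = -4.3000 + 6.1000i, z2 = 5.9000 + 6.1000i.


|z1| = sqrt((-4.3)^2 + 6.1^2) = sqrt(55.7) = 7.4632
|z2| = sqrt(5.9^2 + 6.1^2) = sqrt(72.02) = 8.4865
z1+z2 = 1.6000 + 12.2000i
|z1+z2| = sqrt(151.4) = 12.3045
|z1|+|z2| = 7.4632 + 8.4865 = 15.9497

|z1+z2| = 12.3045 ≤ |z1|+|z2| = 15.9497 (verified)


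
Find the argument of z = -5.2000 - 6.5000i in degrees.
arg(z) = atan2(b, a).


Re = -5.2, Im = -6.5
arg = atan2(-6.5, -5.2) = -128.6598 degrees

arg(z) = -128.6598 degrees


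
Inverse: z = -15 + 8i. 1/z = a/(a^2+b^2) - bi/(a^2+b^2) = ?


|z|^2 = 225+64 = 289
1/z = (-15 - 8i)/289

1/z = -0.0519 - 0.0277i


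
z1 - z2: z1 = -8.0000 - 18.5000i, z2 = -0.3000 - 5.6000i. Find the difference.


Real: -8 + 0.3 = -7.7
Imag: -18.5 + 5.6 = -12.9

-7.7000 - 12.9000i


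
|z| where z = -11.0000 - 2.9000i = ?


|z| = sqrt((-11)^2 + (-2.9)^2) = sqrt(121 + 8.41) = sqrt(129.41) = 11.3759

|z| = 11.3759


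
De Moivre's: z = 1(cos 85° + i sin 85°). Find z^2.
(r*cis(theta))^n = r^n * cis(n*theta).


r^2 = 1^2 = 1
n*theta = 2*85° = 170° = 170° (mod 360)
a = 1*cos(170°) = -0.9848
b = 1*sin(170°) = 0.1736

1 cis(170°) = -0.9848 + 0.1736i


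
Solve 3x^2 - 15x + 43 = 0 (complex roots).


disc = (-15)^2 - 4*3*43 = 225 - 516 = -291
sqrt(|disc|) = sqrt(291) = 17.0587
Real part = 15/(2*3) = 2.5000
Imag part = 17.0587/(2*3) = 2.8431

2.5000 ± 2.8431i


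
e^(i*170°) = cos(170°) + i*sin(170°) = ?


cos(170°) = -0.9848
sin(170°) = 0.1736

e^(i*170°) = -0.9848 + 0.1736i


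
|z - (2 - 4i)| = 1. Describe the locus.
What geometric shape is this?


|z - z0| = r is a circle with center z0 and radius r.
Center = (2, -4), radius = 1

Circle with center (2, -4) and radius 1


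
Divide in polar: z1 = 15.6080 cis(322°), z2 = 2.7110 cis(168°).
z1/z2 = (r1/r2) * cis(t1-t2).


r = 15.6080 / 2.7110 = 5.7573
theta = 322° - 168° = 154° = 154° (mod 360)

5.7573 cis(154°)


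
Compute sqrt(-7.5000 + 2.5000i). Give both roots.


|z| = sqrt(56.25+6.25) = 7.9057
sqrt((|z|+a)/2) = sqrt((7.9057+(-7.5))/2) = sqrt(0.2028) = 0.4504
sqrt((|z|-a)/2) = sqrt((7.9057-(-7.5))/2) = sqrt(7.7028) = 2.7754

±(0.4504 + 2.7754i) i.e. 0.4504 + 2.7754i and -0.4504 - 2.7754i


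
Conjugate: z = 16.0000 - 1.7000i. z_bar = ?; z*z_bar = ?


z_bar = 16.0000 + 1.7000i
z*z_bar = 16^2 + (-1.7)^2 = 256 + 2.89 = 258.89

z_bar = 16.0000 + 1.7000i, z*z_bar = 258.89


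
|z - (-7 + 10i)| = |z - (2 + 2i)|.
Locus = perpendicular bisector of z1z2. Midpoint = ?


Equal distances means the locus is the perpendicular bisector of z1 and z2.
Midpoint = ((-7+2)/2, (10+2)/2) = (-2.5000, 6.0000)

Perpendicular bisector through (-2.5000, 6.0000)


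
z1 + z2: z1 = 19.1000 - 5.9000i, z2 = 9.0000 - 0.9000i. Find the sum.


Real: 19.1 + 9 = 28.1
Imag: -5.9 - 0.9 = -6.8

28.1000 - 6.8000i


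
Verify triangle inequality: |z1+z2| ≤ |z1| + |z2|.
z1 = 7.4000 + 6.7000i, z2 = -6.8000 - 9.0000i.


|z1| = sqrt(7.4^2 + 6.7^2) = sqrt(99.65) = 9.9825
|z2| = sqrt((-6.8)^2 + (-9)^2) = sqrt(127.24) = 11.2801
z1+z2 = 0.6000 - 2.3000i
|z1+z2| = sqrt(5.65) = 2.3770
|z1|+|z2| = 9.9825 + 11.2801 = 21.2626

|z1+z2| = 2.3770 ≤ |z1|+|z2| = 21.2626 (verified)


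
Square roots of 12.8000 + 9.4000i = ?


|z| = sqrt(163.84+88.36) = 15.8808
sqrt((|z|+a)/2) = sqrt((15.8808+12.8)/2) = sqrt(14.3404) = 3.7869
sqrt((|z|-a)/2) = sqrt((15.8808-12.8)/2) = sqrt(1.5404) = 1.2411

±(3.7869 + 1.2411i) i.e. 3.7869 + 1.2411i and -3.7869 - 1.2411i


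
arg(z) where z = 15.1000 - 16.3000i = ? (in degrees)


Re = 15.1, Im = -16.3
arg = atan2(-16.3, 15.1) = -47.1886 degrees

arg(z) = -47.1886 degrees


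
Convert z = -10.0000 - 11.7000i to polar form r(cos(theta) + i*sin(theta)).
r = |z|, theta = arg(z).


r = sqrt(100+136.89) = sqrt(236.89) = 15.3912
theta = atan2(-11.7, -10) = -130.5205 degrees

r = 15.3912, theta = -130.5205 degrees


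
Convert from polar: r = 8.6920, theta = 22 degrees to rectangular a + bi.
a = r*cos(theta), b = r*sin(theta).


a = 8.6920*cos(22°) = 8.6920*0.927184 = 8.0591
b = 8.6920*sin(22°) = 8.6920*0.37461 = 3.2561

8.0591 + 3.2561i


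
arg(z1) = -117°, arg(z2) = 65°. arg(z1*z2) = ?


arg(z1*z2) = -117° + 65° = -52°
Normalized to (-180°, 180°]: -52°

-52°


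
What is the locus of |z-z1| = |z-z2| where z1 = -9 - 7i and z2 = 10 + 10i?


Equal distances means the locus is the perpendicular bisector of z1 and z2.
Midpoint = ((-9+10)/2, (-7+10)/2) = (0.5000, 1.5000)

Perpendicular bisector through (0.5000, 1.5000)


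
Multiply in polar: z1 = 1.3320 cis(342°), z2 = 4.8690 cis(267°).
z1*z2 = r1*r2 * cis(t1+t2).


r = 1.3320 * 4.8690 = 6.4855
theta = 342° + 267° = 609° = 249° (mod 360)

6.4855 cis(249°)


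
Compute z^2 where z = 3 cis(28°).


r^2 = 3^2 = 9
n*theta = 2*28° = 56° = 56° (mod 360)
a = 9*cos(56°) = 5.0327
b = 9*sin(56°) = 7.4613

9 cis(56°) = 5.0327 + 7.4613i


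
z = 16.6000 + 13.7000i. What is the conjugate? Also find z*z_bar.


z_bar = 16.6000 - 13.7000i
z*z_bar = 16.6^2 + 13.7^2 = 275.56 + 187.69 = 463.25

z_bar = 16.6000 - 13.7000i, z*z_bar = 463.25


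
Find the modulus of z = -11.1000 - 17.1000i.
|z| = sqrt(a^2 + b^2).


|z| = sqrt((-11.1)^2 + (-17.1)^2) = sqrt(123.21 + 292.41) = sqrt(415.62) = 20.3868

|z| = 20.3868


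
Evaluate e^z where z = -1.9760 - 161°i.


e^-1.9760 = 0.13862
cos(-161°) = -0.9455
sin(-161°) = -0.3256
Real = 0.13862*(-0.9455) = -0.1311
Imag = 0.13862*(-0.3256) = -0.0451

-0.1311 - 0.0451i


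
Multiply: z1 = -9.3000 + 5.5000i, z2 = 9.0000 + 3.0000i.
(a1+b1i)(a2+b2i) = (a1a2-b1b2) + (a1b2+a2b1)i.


Real = -9.3*9 - 5.5*3 = -83.7 - 16.5 = -100.2
Imag = -9.3*3 + 9*5.5 = -27.9 + 49.5 = 21.6

-100.2000 + 21.6000i


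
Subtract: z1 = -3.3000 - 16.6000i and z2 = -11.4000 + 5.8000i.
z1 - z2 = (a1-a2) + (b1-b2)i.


Real: -3.3 + 11.4 = 8.1
Imag: -16.6 - 5.8 = -22.4

8.1000 - 22.4000i


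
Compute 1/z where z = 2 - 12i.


|z|^2 = 4+144 = 148
1/z = (2 + 12i)/148

1/z = 0.0135 + 0.0811i


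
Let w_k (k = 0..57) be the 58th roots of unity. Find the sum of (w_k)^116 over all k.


The roots are w_k = w^k with w = e^(2*pi*i/58), and (w^k)^116 = (w^116)^k.
So S = 1 + u + u^2 + ... + u^(57) with u = w^116.
116 = 2*58 + 0, so 116 is a multiple of 58 and u = (w^58)^2 = 1.
Every one of the 58 terms equals 1: S = 58

S = 58


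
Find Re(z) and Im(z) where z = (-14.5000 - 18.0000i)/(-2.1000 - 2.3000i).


Multiply by conjugate: (-14.5000 - 18.0000i)(-2.1000 + 2.3000i) / ((-2.1)^2 + (-2.3)^2)
Numerator real = -14.5*(-2.1) - (18)*(-2.3) = 71.85
Numerator imag = -18*(-2.1) - (-14.5)*(-2.3) = 4.45
Denominator = 9.7
Re(z) = 71.85/9.7 = 7.4072
Im(z) = 4.45/9.7 = 0.4588

Re(z) = 7.4072, Im(z) = 0.4588


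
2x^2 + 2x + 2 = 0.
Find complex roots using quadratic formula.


disc = 2^2 - 4*2*2 = 4 - 16 = -12
sqrt(|disc|) = sqrt(12) = 3.4641
Real part = -2/(2*2) = -0.5000
Imag part = 3.4641/(2*2) = 0.8660

-0.5000 ± 0.8660i


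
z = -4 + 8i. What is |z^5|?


|z| = sqrt(16+64) = sqrt(80) = 8.9443
|z^5| = |z|^5 = (sqrt(80))^5 = 80^2 * sqrt(80) = 6400*sqrt(80)

|z^5| = 6400*sqrt(80) ≈ 57243.3402


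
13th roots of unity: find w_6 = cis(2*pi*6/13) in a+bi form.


Angle = 360*6/13 = 166.1538°
a = cos(166.1538°) = -0.9709
b = sin(166.1538°) = 0.2393

-0.9709 + 0.2393i


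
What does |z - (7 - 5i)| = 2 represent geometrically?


|z - z0| = r is a circle with center z0 and radius r.
Center = (7, -5), radius = 2

Circle with center (7, -5) and radius 2


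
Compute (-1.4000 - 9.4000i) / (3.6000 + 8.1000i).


Conjugate of z2 = 3.6000 - 8.1000i
Numerator: (-1.4000 - 9.4000i)(3.6000 - 8.1000i) = -81.1800 - 22.5000i
Denominator: 3.6^2 + 8.1^2 = 78.57
Result = (-81.1800 - 22.5000i)/78.57

-1.0332 - 0.2864i


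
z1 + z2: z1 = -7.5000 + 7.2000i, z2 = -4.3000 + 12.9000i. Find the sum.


Real: -7.5 - 4.3 = -11.8
Imag: 7.2 + 12.9 = 20.1

-11.8000 + 20.1000i


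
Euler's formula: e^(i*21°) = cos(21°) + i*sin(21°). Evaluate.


cos(21°) = 0.9336
sin(21°) = 0.3584

e^(i*21°) = 0.9336 + 0.3584i


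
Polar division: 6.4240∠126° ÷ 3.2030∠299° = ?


r = 6.4240 / 3.2030 = 2.0056
theta = 126° - 299° = -173° = 187° (mod 360)

2.0056 cis(187°)


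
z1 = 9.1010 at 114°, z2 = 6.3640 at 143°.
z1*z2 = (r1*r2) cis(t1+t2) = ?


r = 9.1010 * 6.3640 = 57.9188
theta = 114° + 143° = 257° = 257° (mod 360)

57.9188 cis(257°)


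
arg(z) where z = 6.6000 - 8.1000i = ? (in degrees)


Re = 6.6, Im = -8.1
arg = atan2(-8.1, 6.6) = -50.8263 degrees

arg(z) = -50.8263 degrees


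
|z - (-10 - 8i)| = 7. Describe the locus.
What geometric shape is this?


|z - z0| = r is a circle with center z0 and radius r.
Center = (-10, -8), radius = 7

Circle with center (-10, -8) and radius 7


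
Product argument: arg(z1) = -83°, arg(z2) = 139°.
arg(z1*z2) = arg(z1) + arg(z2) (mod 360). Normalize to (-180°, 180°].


arg(z1*z2) = -83° + 139° = 56°
Normalized to (-180°, 180°]: 56°

56°


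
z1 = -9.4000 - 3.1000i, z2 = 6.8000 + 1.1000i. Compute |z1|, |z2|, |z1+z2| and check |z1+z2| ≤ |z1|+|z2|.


|z1| = sqrt((-9.4)^2 + (-3.1)^2) = sqrt(97.97) = 9.8980
|z2| = sqrt(6.8^2 + 1.1^2) = sqrt(47.45) = 6.8884
z1+z2 = -2.6000 - 2.0000i
|z1+z2| = sqrt(10.76) = 3.2802
|z1|+|z2| = 9.8980 + 6.8884 = 16.7864

|z1+z2| = 3.2802 ≤ |z1|+|z2| = 16.7864 (verified)


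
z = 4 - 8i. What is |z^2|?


|z| = sqrt(16+64) = sqrt(80) = 8.9443
|z^2| = |z|^2 = (sqrt(80))^2 = 80

|z^2| = 80


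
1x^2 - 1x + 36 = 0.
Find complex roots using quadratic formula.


disc = (-1)^2 - 4*1*36 = 1 - 144 = -143
sqrt(|disc|) = sqrt(143) = 11.9583
Real part = 1/(2*1) = 0.5000
Imag part = 11.9583/(2*1) = 5.9791

0.5000 ± 5.9791i


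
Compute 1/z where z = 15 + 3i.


|z|^2 = 225+9 = 234
1/z = (15 - 3i)/234

1/z = 0.0641 - 0.0128i


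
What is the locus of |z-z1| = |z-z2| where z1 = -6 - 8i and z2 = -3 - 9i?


Equal distances means the locus is the perpendicular bisector of z1 and z2.
Midpoint = ((-6+(-3))/2, (-8+(-9))/2) = (-4.5000, -8.5000)

Perpendicular bisector through (-4.5000, -8.5000)


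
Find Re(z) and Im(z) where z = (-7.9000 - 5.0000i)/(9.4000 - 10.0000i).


Multiply by conjugate: (-7.9000 - 5.0000i)(9.4000 + 10.0000i) / (9.4^2 + (-10)^2)
Numerator real = -7.9*9.4 - (5)*(-10) = -24.26
Numerator imag = -5*9.4 - (-7.9)*(-10) = -126
Denominator = 188.36
Re(z) = -24.26/188.36 = -0.1288
Im(z) = -126/188.36 = -0.6689

Re(z) = -0.1288, Im(z) = -0.6689


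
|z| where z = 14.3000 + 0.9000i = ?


|z| = sqrt(14.3^2 + 0.9^2) = sqrt(204.49 + 0.81) = sqrt(205.3) = 14.3283

|z| = 14.3283


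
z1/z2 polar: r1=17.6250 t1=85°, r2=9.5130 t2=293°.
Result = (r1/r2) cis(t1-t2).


r = 17.6250 / 9.5130 = 1.8527
theta = 85° - 293° = -208° = 152° (mod 360)

1.8527 cis(152°)


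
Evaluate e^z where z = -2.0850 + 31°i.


e^-2.0850 = 0.12431
cos(31°) = 0.8572
sin(31°) = 0.515
Real = 0.12431*0.8572 = 0.1066
Imag = 0.12431*0.515 = 0.0640

0.1066 + 0.0640i


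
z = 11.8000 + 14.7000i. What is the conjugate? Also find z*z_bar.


z_bar = 11.8000 - 14.7000i
z*z_bar = 11.8^2 + 14.7^2 = 139.24 + 216.09 = 355.33

z_bar = 11.8000 - 14.7000i, z*z_bar = 355.33


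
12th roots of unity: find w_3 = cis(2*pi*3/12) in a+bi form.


Angle = 360*3/12 = 90°
a = cos(90°) = 0
b = sin(90°) = 1.0000

0 + 1.0000i


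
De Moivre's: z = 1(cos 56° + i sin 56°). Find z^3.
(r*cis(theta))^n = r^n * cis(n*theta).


r^3 = 1^3 = 1
n*theta = 3*56° = 168° = 168° (mod 360)
a = 1*cos(168°) = -0.9781
b = 1*sin(168°) = 0.2079

1 cis(168°) = -0.9781 + 0.2079i


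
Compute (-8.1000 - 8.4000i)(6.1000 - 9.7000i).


Real = -8.1*6.1 - (-8.4)*(-9.7) = -49.41 - 81.48 = -130.89
Imag = -8.1*(-9.7) + 6.1*(-8.4) = 78.57 - (51.24) = 27.33

-130.8900 + 27.3300i


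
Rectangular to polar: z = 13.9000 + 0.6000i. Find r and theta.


r = sqrt(193.21+0.36) = sqrt(193.57) = 13.9129
theta = atan2(0.6, 13.9) = 2.4717 degrees

r = 13.9129, theta = 2.4717 degrees


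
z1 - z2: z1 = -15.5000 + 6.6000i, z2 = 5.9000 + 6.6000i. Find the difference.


Real: -15.5 - 5.9 = -21.4
Imag: 6.6 - 6.6 = 0

-21.4000


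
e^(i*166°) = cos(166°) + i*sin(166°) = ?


cos(166°) = -0.9703
sin(166°) = 0.2419

e^(i*166°) = -0.9703 + 0.2419i


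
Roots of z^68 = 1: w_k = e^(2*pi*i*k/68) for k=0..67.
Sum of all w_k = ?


The sum of all 68th roots of unity is 0.
Geometric series: (1 - w^68)/(1 - w) = (1-1)/(1-w) = 0 since w^68 = 1, w ≠ 1.
Alternatively: coefficient of z^67 in z^68 - 1 is 0.

0


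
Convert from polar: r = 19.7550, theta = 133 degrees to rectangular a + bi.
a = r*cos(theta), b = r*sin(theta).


a = 19.7550*cos(133°) = 19.7550*(-0.682) = -13.4729
b = 19.7550*sin(133°) = 19.7550*0.731354 = 14.4479

-13.4729 + 14.4479i


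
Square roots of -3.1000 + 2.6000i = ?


|z| = sqrt(9.61+6.76) = 4.0460
sqrt((|z|+a)/2) = sqrt((4.0460+(-3.1))/2) = sqrt(0.4730) = 0.6877
sqrt((|z|-a)/2) = sqrt((4.0460-(-3.1))/2) = sqrt(3.5730) = 1.8902

±(0.6877 + 1.8902i) i.e. 0.6877 + 1.8902i and -0.6877 - 1.8902i


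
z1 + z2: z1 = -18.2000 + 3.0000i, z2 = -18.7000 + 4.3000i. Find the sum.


Real: -18.2 - 18.7 = -36.9
Imag: 3 + 4.3 = 7.3

-36.9000 + 7.3000i


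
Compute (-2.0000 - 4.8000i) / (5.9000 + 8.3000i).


Conjugate of z2 = 5.9000 - 8.3000i
Numerator: (-2.0000 - 4.8000i)(5.9000 - 8.3000i) = -51.6400 - 11.7200i
Denominator: 5.9^2 + 8.3^2 = 103.7
Result = (-51.6400 - 11.7200i)/103.7

-0.4980 - 0.1130i


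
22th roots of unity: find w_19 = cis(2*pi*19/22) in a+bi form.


Angle = 360*19/22 = 310.9091°
a = cos(310.9091°) = 0.6549
b = sin(310.9091°) = -0.7557

0.6549 - 0.7557i


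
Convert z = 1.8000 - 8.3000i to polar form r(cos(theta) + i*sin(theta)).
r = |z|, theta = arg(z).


r = sqrt(3.24+68.89) = sqrt(72.13) = 8.4929
theta = atan2(-8.3, 1.8) = -77.7639 degrees

r = 8.4929, theta = -77.7639 degrees


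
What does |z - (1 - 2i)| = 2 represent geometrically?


|z - z0| = r is a circle with center z0 and radius r.
Center = (1, -2), radius = 2

Circle with center (1, -2) and radius 2


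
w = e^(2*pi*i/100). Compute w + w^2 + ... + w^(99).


With w = e^(2*pi*i/100), all 100 of the 100th roots of unity w^0 = 1, w, ..., w^(99) sum to 0: 1 + w + ... + w^(99) = (1 - w^100)/(1 - w) = 0 since w^100 = 1, w ≠ 1.
Removing the root 1: w + w^2 + ... + w^(99) = 0 - 1 = -1

Sum = -1


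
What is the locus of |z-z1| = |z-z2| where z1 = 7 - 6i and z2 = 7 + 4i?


Equal distances means the locus is the perpendicular bisector of z1 and z2.
Midpoint = ((7+7)/2, (-6+4)/2) = (7.0000, -1.0000)

Perpendicular bisector through (7.0000, -1.0000)


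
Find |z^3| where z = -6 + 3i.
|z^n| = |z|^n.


|z| = sqrt(36+9) = sqrt(45) = 6.7082
|z^3| = |z|^3 = (sqrt(45))^3 = 45*sqrt(45)

|z^3| = 45*sqrt(45) ≈ 301.8692


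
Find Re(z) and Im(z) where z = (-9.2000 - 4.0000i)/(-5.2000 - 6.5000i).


Multiply by conjugate: (-9.2000 - 4.0000i)(-5.2000 + 6.5000i) / ((-5.2)^2 + (-6.5)^2)
Numerator real = -9.2*(-5.2) - (4)*(-6.5) = 73.84
Numerator imag = -4*(-5.2) - (-9.2)*(-6.5) = -39
Denominator = 69.29
Re(z) = 73.84/69.29 = 1.0657
Im(z) = -39/69.29 = -0.5629

Re(z) = 1.0657, Im(z) = -0.5629
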